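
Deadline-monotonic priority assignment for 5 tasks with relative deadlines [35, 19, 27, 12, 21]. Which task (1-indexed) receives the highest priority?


Sort tasks by relative deadline (ascending):
  Task 4: deadline = 12
  Task 2: deadline = 19
  Task 5: deadline = 21
  Task 3: deadline = 27
  Task 1: deadline = 35
Priority order (highest first): [4, 2, 5, 3, 1]
Highest priority task = 4

4


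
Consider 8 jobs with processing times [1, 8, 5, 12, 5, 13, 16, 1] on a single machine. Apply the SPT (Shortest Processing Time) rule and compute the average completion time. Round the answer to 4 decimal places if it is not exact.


Sort jobs by processing time (SPT order): [1, 1, 5, 5, 8, 12, 13, 16]
Compute completion times sequentially:
  Job 1: processing = 1, completes at 1
  Job 2: processing = 1, completes at 2
  Job 3: processing = 5, completes at 7
  Job 4: processing = 5, completes at 12
  Job 5: processing = 8, completes at 20
  Job 6: processing = 12, completes at 32
  Job 7: processing = 13, completes at 45
  Job 8: processing = 16, completes at 61
Sum of completion times = 180
Average completion time = 180/8 = 22.5

22.5


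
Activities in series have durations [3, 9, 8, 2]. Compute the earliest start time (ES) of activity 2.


Activity 2 starts after activities 1 through 1 complete.
Predecessor durations: [3]
ES = 3 = 3

3


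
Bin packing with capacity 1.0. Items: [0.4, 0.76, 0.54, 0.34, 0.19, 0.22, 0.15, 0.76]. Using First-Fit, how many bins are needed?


Place items sequentially using First-Fit:
  Item 0.4 -> new Bin 1
  Item 0.76 -> new Bin 2
  Item 0.54 -> Bin 1 (now 0.94)
  Item 0.34 -> new Bin 3
  Item 0.19 -> Bin 2 (now 0.95)
  Item 0.22 -> Bin 3 (now 0.56)
  Item 0.15 -> Bin 3 (now 0.71)
  Item 0.76 -> new Bin 4
Total bins used = 4

4


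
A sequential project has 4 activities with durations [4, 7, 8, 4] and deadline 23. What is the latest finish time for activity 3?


LF(activity 3) = deadline - sum of successor durations
Successors: activities 4 through 4 with durations [4]
Sum of successor durations = 4
LF = 23 - 4 = 19

19


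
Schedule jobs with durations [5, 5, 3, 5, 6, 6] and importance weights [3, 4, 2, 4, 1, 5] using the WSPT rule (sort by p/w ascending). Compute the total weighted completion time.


Compute p/w ratios and sort ascending (WSPT): [(6, 5), (5, 4), (5, 4), (3, 2), (5, 3), (6, 1)]
Compute weighted completion times:
  Job (p=6,w=5): C=6, w*C=5*6=30
  Job (p=5,w=4): C=11, w*C=4*11=44
  Job (p=5,w=4): C=16, w*C=4*16=64
  Job (p=3,w=2): C=19, w*C=2*19=38
  Job (p=5,w=3): C=24, w*C=3*24=72
  Job (p=6,w=1): C=30, w*C=1*30=30
Total weighted completion time = 278

278


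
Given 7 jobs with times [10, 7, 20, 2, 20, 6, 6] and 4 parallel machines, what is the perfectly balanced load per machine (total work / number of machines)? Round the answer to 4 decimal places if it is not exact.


Total processing time = 10 + 7 + 20 + 2 + 20 + 6 + 6 = 71
Number of machines = 4
Ideal balanced load = 71 / 4 = 17.75

17.75


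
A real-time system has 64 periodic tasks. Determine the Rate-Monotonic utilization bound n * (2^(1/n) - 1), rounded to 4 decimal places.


Compute 2^(1/64) = 1.0108892861
Subtract 1: 1.0108892861 - 1 = 0.0108892861
Multiply by n: 64 * 0.0108892861 = 0.6969143104
Round to 4 dp: 0.6969

0.6969


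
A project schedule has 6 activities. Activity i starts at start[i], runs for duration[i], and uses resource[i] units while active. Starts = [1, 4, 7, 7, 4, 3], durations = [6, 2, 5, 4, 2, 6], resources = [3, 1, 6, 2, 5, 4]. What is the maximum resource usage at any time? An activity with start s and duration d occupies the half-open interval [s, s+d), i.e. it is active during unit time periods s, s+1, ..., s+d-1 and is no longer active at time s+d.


Each activity i is active on [start_i, start_i + duration_i).
Compute total resource usage per time slot:
  t=0: active resources = [], total = 0
  t=1: active resources = [3], total = 3
  t=2: active resources = [3], total = 3
  t=3: active resources = [3, 4], total = 7
  t=4: active resources = [3, 1, 5, 4], total = 13
  t=5: active resources = [3, 1, 5, 4], total = 13
  t=6: active resources = [3, 4], total = 7
  t=7: active resources = [6, 2, 4], total = 12
  t=8: active resources = [6, 2, 4], total = 12
  t=9: active resources = [6, 2], total = 8
  t=10: active resources = [6, 2], total = 8
  t=11: active resources = [6], total = 6
Peak resource demand = 13

13


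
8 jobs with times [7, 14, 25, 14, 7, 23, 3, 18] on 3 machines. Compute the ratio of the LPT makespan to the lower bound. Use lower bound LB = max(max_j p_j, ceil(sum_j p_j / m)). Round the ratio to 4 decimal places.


LPT order: [25, 23, 18, 14, 14, 7, 7, 3]
Machine loads after assignment: [39, 37, 35]
LPT makespan = 39
Lower bound = max(max_job, ceil(total/3)) = max(25, 37) = 37
Ratio = 39 / 37 = 1.0541

1.0541


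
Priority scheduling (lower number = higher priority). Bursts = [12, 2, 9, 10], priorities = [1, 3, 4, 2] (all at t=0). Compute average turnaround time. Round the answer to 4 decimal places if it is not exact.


Sort by priority (ascending = highest first):
Order: [(1, 12), (2, 10), (3, 2), (4, 9)]
Completion times:
  Priority 1, burst=12, C=12
  Priority 2, burst=10, C=22
  Priority 3, burst=2, C=24
  Priority 4, burst=9, C=33
Average turnaround = 91/4 = 22.75

22.75


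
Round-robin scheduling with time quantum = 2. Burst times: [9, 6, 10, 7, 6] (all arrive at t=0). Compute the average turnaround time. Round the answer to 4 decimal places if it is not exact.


Time quantum = 2
Execution trace:
  J1 runs 2 units, time = 2
  J2 runs 2 units, time = 4
  J3 runs 2 units, time = 6
  J4 runs 2 units, time = 8
  J5 runs 2 units, time = 10
  J1 runs 2 units, time = 12
  J2 runs 2 units, time = 14
  J3 runs 2 units, time = 16
  J4 runs 2 units, time = 18
  J5 runs 2 units, time = 20
  J1 runs 2 units, time = 22
  J2 runs 2 units, time = 24
  J3 runs 2 units, time = 26
  J4 runs 2 units, time = 28
  J5 runs 2 units, time = 30
  J1 runs 2 units, time = 32
  J3 runs 2 units, time = 34
  J4 runs 1 units, time = 35
  J1 runs 1 units, time = 36
  J3 runs 2 units, time = 38
Finish times: [36, 24, 38, 35, 30]
Average turnaround = 163/5 = 32.6

32.6


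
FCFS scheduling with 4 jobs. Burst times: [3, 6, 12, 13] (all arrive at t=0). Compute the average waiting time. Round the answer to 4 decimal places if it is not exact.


FCFS order (as given): [3, 6, 12, 13]
Waiting times:
  Job 1: wait = 0
  Job 2: wait = 3
  Job 3: wait = 9
  Job 4: wait = 21
Sum of waiting times = 33
Average waiting time = 33/4 = 8.25

8.25


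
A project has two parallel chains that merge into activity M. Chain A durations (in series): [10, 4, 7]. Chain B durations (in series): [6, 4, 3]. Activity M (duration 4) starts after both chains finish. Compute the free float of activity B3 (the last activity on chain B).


ES(B3) = sum of predecessors on chain B = 10
EF(B3) = ES + duration = 10 + 3 = 13
Successor of B3 is M. ES(M) = max(sum(A), sum(B)) = max(21, 13) = 21
Free float = ES(successor) - EF(current) = 21 - 13 = 8

8


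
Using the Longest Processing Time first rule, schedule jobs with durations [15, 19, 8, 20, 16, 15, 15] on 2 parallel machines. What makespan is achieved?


Sort jobs in decreasing order (LPT): [20, 19, 16, 15, 15, 15, 8]
Assign each job to the least loaded machine:
  Machine 1: jobs [20, 15, 15, 8], load = 58
  Machine 2: jobs [19, 16, 15], load = 50
Makespan = max load = 58

58


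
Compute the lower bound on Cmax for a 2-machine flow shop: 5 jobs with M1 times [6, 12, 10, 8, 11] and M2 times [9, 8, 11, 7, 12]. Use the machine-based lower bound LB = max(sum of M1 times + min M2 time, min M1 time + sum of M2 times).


LB1 = sum(M1 times) + min(M2 times) = 47 + 7 = 54
LB2 = min(M1 times) + sum(M2 times) = 6 + 47 = 53
Lower bound = max(LB1, LB2) = max(54, 53) = 54

54


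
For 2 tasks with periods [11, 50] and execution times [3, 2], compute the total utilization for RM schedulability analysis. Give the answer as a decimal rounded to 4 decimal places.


Compute individual utilizations (exact fractions):
  Task 1: C/T = 3/11 (approx. 0.2727)
  Task 2: C/T = 2/50 = 1/25 (approx. 0.04)
Total utilization U = 3/11 + 1/25 = 86/275
Rounded to 4 decimal places: U = 0.3127
RM (Liu & Layland) bound for 2 tasks = 0.828427; compare with U = 86/275 (approx. 0.312727)
U <= bound, so schedulable by RM sufficient condition.

0.3127


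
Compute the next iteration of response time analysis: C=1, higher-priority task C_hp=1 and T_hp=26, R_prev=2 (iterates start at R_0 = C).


R_next = C + ceil(R_prev / T_hp) * C_hp
ceil(2 / 26) = ceil(0.0769) = 1
Interference = 1 * 1 = 1
R_next = 1 + 1 = 2
R_next = R_prev, so the iteration has converged (response time = 2).

2


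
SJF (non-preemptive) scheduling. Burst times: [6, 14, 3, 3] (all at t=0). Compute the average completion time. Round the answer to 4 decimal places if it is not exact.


SJF order (ascending): [3, 3, 6, 14]
Completion times:
  Job 1: burst=3, C=3
  Job 2: burst=3, C=6
  Job 3: burst=6, C=12
  Job 4: burst=14, C=26
Average completion = 47/4 = 11.75

11.75


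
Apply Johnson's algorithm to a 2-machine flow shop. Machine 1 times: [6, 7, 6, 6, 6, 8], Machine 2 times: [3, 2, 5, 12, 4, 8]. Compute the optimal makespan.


Apply Johnson's rule:
  Group 1 (a <= b): [(4, 6, 12), (6, 8, 8)]
  Group 2 (a > b): [(3, 6, 5), (5, 6, 4), (1, 6, 3), (2, 7, 2)]
Optimal job order: [4, 6, 3, 5, 1, 2]
Schedule:
  Job 4: M1 done at 6, M2 done at 18
  Job 6: M1 done at 14, M2 done at 26
  Job 3: M1 done at 20, M2 done at 31
  Job 5: M1 done at 26, M2 done at 35
  Job 1: M1 done at 32, M2 done at 38
  Job 2: M1 done at 39, M2 done at 41
Makespan = 41

41


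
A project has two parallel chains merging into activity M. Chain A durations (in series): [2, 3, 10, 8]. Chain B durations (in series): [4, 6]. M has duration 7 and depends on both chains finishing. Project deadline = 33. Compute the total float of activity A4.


Forward pass: ES(A4) = sum of predecessors on chain A = 15
EF = ES + duration = 15 + 8 = 23
Backward pass: LF(M) = deadline = 33; LS(M) = 33 - 7 = 26
LF(A4) = LS(M) - sum(successors on chain A) = 26 - 0 = 26
LS = LF - duration = 26 - 8 = 18
Total float = LS - ES = 18 - 15 = 3

3


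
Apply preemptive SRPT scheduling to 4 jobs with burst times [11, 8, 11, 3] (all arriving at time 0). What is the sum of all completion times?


Since all jobs arrive at t=0, SRPT equals SPT ordering.
SPT order: [3, 8, 11, 11]
Completion times:
  Job 1: p=3, C=3
  Job 2: p=8, C=11
  Job 3: p=11, C=22
  Job 4: p=11, C=33
Total completion time = 3 + 11 + 22 + 33 = 69

69


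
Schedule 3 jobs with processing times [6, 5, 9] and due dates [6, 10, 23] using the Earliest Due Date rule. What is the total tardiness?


Sort by due date (EDD order): [(6, 6), (5, 10), (9, 23)]
Compute completion times and tardiness:
  Job 1: p=6, d=6, C=6, tardiness=max(0,6-6)=0
  Job 2: p=5, d=10, C=11, tardiness=max(0,11-10)=1
  Job 3: p=9, d=23, C=20, tardiness=max(0,20-23)=0
Total tardiness = 1

1


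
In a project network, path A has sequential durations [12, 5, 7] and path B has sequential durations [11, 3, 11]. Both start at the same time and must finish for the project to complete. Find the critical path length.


Path A total = 12 + 5 + 7 = 24
Path B total = 11 + 3 + 11 = 25
Critical path = longest path = max(24, 25) = 25

25


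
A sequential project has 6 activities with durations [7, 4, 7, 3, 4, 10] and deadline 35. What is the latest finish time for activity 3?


LF(activity 3) = deadline - sum of successor durations
Successors: activities 4 through 6 with durations [3, 4, 10]
Sum of successor durations = 17
LF = 35 - 17 = 18

18


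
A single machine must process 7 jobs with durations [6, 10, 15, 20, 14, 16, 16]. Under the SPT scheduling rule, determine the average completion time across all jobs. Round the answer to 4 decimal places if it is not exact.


Sort jobs by processing time (SPT order): [6, 10, 14, 15, 16, 16, 20]
Compute completion times sequentially:
  Job 1: processing = 6, completes at 6
  Job 2: processing = 10, completes at 16
  Job 3: processing = 14, completes at 30
  Job 4: processing = 15, completes at 45
  Job 5: processing = 16, completes at 61
  Job 6: processing = 16, completes at 77
  Job 7: processing = 20, completes at 97
Sum of completion times = 332
Average completion time = 332/7 = 47.4286

47.4286


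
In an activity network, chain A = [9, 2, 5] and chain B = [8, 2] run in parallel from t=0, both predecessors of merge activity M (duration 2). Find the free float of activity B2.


ES(B2) = sum of predecessors on chain B = 8
EF(B2) = ES + duration = 8 + 2 = 10
Successor of B2 is M. ES(M) = max(sum(A), sum(B)) = max(16, 10) = 16
Free float = ES(successor) - EF(current) = 16 - 10 = 6

6


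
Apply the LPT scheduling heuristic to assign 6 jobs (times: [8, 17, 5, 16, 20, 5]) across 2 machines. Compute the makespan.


Sort jobs in decreasing order (LPT): [20, 17, 16, 8, 5, 5]
Assign each job to the least loaded machine:
  Machine 1: jobs [20, 8, 5, 5], load = 38
  Machine 2: jobs [17, 16], load = 33
Makespan = max load = 38

38


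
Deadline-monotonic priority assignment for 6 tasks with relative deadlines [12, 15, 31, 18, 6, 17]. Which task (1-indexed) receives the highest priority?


Sort tasks by relative deadline (ascending):
  Task 5: deadline = 6
  Task 1: deadline = 12
  Task 2: deadline = 15
  Task 6: deadline = 17
  Task 4: deadline = 18
  Task 3: deadline = 31
Priority order (highest first): [5, 1, 2, 6, 4, 3]
Highest priority task = 5

5


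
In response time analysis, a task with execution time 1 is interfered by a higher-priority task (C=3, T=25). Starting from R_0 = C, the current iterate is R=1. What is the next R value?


R_next = C + ceil(R_prev / T_hp) * C_hp
ceil(1 / 25) = ceil(0.04) = 1
Interference = 1 * 3 = 3
R_next = 1 + 3 = 4

4


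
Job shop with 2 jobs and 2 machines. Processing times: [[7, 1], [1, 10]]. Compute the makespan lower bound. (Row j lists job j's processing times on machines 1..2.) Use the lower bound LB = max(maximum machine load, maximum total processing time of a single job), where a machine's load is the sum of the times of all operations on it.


Machine loads:
  Machine 1: 7 + 1 = 8
  Machine 2: 1 + 10 = 11
Max machine load = 11
Job totals:
  Job 1: 8
  Job 2: 11
Max job total = 11
Lower bound = max(11, 11) = 11

11


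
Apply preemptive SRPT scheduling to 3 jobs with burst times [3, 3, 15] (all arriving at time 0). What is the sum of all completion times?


Since all jobs arrive at t=0, SRPT equals SPT ordering.
SPT order: [3, 3, 15]
Completion times:
  Job 1: p=3, C=3
  Job 2: p=3, C=6
  Job 3: p=15, C=21
Total completion time = 3 + 6 + 21 = 30

30


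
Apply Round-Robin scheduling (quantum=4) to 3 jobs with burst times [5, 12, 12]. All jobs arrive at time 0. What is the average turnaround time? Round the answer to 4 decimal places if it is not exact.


Time quantum = 4
Execution trace:
  J1 runs 4 units, time = 4
  J2 runs 4 units, time = 8
  J3 runs 4 units, time = 12
  J1 runs 1 units, time = 13
  J2 runs 4 units, time = 17
  J3 runs 4 units, time = 21
  J2 runs 4 units, time = 25
  J3 runs 4 units, time = 29
Finish times: [13, 25, 29]
Average turnaround = 67/3 = 22.3333

22.3333


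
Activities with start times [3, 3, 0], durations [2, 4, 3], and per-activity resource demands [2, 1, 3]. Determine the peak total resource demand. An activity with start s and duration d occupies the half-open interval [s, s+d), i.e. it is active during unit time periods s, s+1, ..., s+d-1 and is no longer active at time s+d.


Each activity i is active on [start_i, start_i + duration_i).
Compute total resource usage per time slot:
  t=0: active resources = [3], total = 3
  t=1: active resources = [3], total = 3
  t=2: active resources = [3], total = 3
  t=3: active resources = [2, 1], total = 3
  t=4: active resources = [2, 1], total = 3
  t=5: active resources = [1], total = 1
  t=6: active resources = [1], total = 1
Peak resource demand = 3

3


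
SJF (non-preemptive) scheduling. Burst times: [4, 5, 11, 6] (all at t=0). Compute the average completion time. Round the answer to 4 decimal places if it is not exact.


SJF order (ascending): [4, 5, 6, 11]
Completion times:
  Job 1: burst=4, C=4
  Job 2: burst=5, C=9
  Job 3: burst=6, C=15
  Job 4: burst=11, C=26
Average completion = 54/4 = 13.5

13.5


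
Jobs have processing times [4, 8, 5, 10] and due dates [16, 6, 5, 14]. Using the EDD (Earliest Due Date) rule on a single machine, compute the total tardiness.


Sort by due date (EDD order): [(5, 5), (8, 6), (10, 14), (4, 16)]
Compute completion times and tardiness:
  Job 1: p=5, d=5, C=5, tardiness=max(0,5-5)=0
  Job 2: p=8, d=6, C=13, tardiness=max(0,13-6)=7
  Job 3: p=10, d=14, C=23, tardiness=max(0,23-14)=9
  Job 4: p=4, d=16, C=27, tardiness=max(0,27-16)=11
Total tardiness = 27

27


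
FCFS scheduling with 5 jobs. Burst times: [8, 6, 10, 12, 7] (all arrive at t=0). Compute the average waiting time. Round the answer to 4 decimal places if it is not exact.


FCFS order (as given): [8, 6, 10, 12, 7]
Waiting times:
  Job 1: wait = 0
  Job 2: wait = 8
  Job 3: wait = 14
  Job 4: wait = 24
  Job 5: wait = 36
Sum of waiting times = 82
Average waiting time = 82/5 = 16.4

16.4


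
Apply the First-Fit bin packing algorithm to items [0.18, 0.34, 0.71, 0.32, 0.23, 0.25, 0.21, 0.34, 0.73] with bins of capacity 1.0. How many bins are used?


Place items sequentially using First-Fit:
  Item 0.18 -> new Bin 1
  Item 0.34 -> Bin 1 (now 0.52)
  Item 0.71 -> new Bin 2
  Item 0.32 -> Bin 1 (now 0.84)
  Item 0.23 -> Bin 2 (now 0.94)
  Item 0.25 -> new Bin 3
  Item 0.21 -> Bin 3 (now 0.46)
  Item 0.34 -> Bin 3 (now 0.8)
  Item 0.73 -> new Bin 4
Total bins used = 4

4


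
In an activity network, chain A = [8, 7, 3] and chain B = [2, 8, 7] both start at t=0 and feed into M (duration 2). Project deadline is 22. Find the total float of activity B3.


Forward pass: ES(B3) = sum of predecessors on chain B = 10
EF = ES + duration = 10 + 7 = 17
Backward pass: LF(M) = deadline = 22; LS(M) = 22 - 2 = 20
LF(B3) = LS(M) - sum(successors on chain B) = 20 - 0 = 20
LS = LF - duration = 20 - 7 = 13
Total float = LS - ES = 13 - 10 = 3

3


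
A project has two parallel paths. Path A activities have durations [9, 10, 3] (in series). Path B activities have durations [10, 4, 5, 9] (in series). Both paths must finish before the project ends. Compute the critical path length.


Path A total = 9 + 10 + 3 = 22
Path B total = 10 + 4 + 5 + 9 = 28
Critical path = longest path = max(22, 28) = 28

28


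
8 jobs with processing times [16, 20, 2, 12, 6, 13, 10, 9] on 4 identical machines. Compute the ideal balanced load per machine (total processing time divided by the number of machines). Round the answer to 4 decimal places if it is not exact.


Total processing time = 16 + 20 + 2 + 12 + 6 + 13 + 10 + 9 = 88
Number of machines = 4
Ideal balanced load = 88 / 4 = 22.0

22.0


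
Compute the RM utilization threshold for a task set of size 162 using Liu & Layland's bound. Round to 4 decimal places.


Compute 2^(1/162) = 1.0042878529
Subtract 1: 1.0042878529 - 1 = 0.0042878529
Multiply by n: 162 * 0.0042878529 = 0.6946321698
Round to 4 dp: 0.6946

0.6946


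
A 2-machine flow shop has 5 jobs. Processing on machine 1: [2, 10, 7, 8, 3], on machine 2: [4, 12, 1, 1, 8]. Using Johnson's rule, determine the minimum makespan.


Apply Johnson's rule:
  Group 1 (a <= b): [(1, 2, 4), (5, 3, 8), (2, 10, 12)]
  Group 2 (a > b): [(3, 7, 1), (4, 8, 1)]
Optimal job order: [1, 5, 2, 3, 4]
Schedule:
  Job 1: M1 done at 2, M2 done at 6
  Job 5: M1 done at 5, M2 done at 14
  Job 2: M1 done at 15, M2 done at 27
  Job 3: M1 done at 22, M2 done at 28
  Job 4: M1 done at 30, M2 done at 31
Makespan = 31

31


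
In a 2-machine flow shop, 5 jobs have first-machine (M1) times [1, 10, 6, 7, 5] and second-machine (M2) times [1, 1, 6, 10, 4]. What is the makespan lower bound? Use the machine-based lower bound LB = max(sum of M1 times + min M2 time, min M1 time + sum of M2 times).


LB1 = sum(M1 times) + min(M2 times) = 29 + 1 = 30
LB2 = min(M1 times) + sum(M2 times) = 1 + 22 = 23
Lower bound = max(LB1, LB2) = max(30, 23) = 30

30


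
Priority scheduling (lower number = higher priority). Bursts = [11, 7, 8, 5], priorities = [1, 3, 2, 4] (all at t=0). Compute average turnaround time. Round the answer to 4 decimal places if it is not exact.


Sort by priority (ascending = highest first):
Order: [(1, 11), (2, 8), (3, 7), (4, 5)]
Completion times:
  Priority 1, burst=11, C=11
  Priority 2, burst=8, C=19
  Priority 3, burst=7, C=26
  Priority 4, burst=5, C=31
Average turnaround = 87/4 = 21.75

21.75


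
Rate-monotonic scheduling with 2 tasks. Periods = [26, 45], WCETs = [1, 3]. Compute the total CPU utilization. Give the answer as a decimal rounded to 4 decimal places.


Compute individual utilizations (exact fractions):
  Task 1: C/T = 1/26 (approx. 0.0385)
  Task 2: C/T = 3/45 = 1/15 (approx. 0.0667)
Total utilization U = 1/26 + 1/15 = 41/390
Rounded to 4 decimal places: U = 0.1051
RM (Liu & Layland) bound for 2 tasks = 0.828427; compare with U = 41/390 (approx. 0.105128)
U <= bound, so schedulable by RM sufficient condition.

0.1051


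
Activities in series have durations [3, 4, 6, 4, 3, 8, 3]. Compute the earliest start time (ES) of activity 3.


Activity 3 starts after activities 1 through 2 complete.
Predecessor durations: [3, 4]
ES = 3 + 4 = 7

7


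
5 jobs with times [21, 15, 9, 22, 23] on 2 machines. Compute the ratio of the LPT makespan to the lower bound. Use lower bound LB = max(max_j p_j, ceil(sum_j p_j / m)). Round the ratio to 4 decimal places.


LPT order: [23, 22, 21, 15, 9]
Machine loads after assignment: [47, 43]
LPT makespan = 47
Lower bound = max(max_job, ceil(total/2)) = max(23, 45) = 45
Ratio = 47 / 45 = 1.0444

1.0444


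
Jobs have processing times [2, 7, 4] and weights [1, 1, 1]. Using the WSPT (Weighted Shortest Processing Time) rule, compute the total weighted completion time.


Compute p/w ratios and sort ascending (WSPT): [(2, 1), (4, 1), (7, 1)]
Compute weighted completion times:
  Job (p=2,w=1): C=2, w*C=1*2=2
  Job (p=4,w=1): C=6, w*C=1*6=6
  Job (p=7,w=1): C=13, w*C=1*13=13
Total weighted completion time = 21

21


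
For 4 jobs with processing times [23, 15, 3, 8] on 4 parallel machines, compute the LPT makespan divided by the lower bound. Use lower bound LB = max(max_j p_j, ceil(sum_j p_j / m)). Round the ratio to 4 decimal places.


LPT order: [23, 15, 8, 3]
Machine loads after assignment: [23, 15, 8, 3]
LPT makespan = 23
Lower bound = max(max_job, ceil(total/4)) = max(23, 13) = 23
Ratio = 23 / 23 = 1.0

1.0


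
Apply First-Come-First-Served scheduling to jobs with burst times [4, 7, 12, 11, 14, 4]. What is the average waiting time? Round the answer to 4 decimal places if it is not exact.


FCFS order (as given): [4, 7, 12, 11, 14, 4]
Waiting times:
  Job 1: wait = 0
  Job 2: wait = 4
  Job 3: wait = 11
  Job 4: wait = 23
  Job 5: wait = 34
  Job 6: wait = 48
Sum of waiting times = 120
Average waiting time = 120/6 = 20.0

20.0


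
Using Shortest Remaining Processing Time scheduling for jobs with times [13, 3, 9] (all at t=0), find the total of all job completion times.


Since all jobs arrive at t=0, SRPT equals SPT ordering.
SPT order: [3, 9, 13]
Completion times:
  Job 1: p=3, C=3
  Job 2: p=9, C=12
  Job 3: p=13, C=25
Total completion time = 3 + 12 + 25 = 40

40


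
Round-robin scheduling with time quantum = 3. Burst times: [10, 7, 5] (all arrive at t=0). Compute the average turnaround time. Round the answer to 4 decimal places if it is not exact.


Time quantum = 3
Execution trace:
  J1 runs 3 units, time = 3
  J2 runs 3 units, time = 6
  J3 runs 3 units, time = 9
  J1 runs 3 units, time = 12
  J2 runs 3 units, time = 15
  J3 runs 2 units, time = 17
  J1 runs 3 units, time = 20
  J2 runs 1 units, time = 21
  J1 runs 1 units, time = 22
Finish times: [22, 21, 17]
Average turnaround = 60/3 = 20.0

20.0


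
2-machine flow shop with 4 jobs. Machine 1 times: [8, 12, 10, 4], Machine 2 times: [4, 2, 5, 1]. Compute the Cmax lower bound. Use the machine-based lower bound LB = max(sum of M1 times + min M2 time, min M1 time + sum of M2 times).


LB1 = sum(M1 times) + min(M2 times) = 34 + 1 = 35
LB2 = min(M1 times) + sum(M2 times) = 4 + 12 = 16
Lower bound = max(LB1, LB2) = max(35, 16) = 35

35


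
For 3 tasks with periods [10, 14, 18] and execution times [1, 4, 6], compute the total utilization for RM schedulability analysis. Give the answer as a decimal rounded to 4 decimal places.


Compute individual utilizations (exact fractions):
  Task 1: C/T = 1/10 (approx. 0.1)
  Task 2: C/T = 4/14 = 2/7 (approx. 0.2857)
  Task 3: C/T = 6/18 = 1/3 (approx. 0.3333)
Total utilization U = 1/10 + 2/7 + 1/3 = 151/210
Rounded to 4 decimal places: U = 0.7190
RM (Liu & Layland) bound for 3 tasks = 0.779763; compare with U = 151/210 (approx. 0.719048)
U <= bound, so schedulable by RM sufficient condition.

0.7190


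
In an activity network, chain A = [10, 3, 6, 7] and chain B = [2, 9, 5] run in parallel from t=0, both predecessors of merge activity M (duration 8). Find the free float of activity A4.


ES(A4) = sum of predecessors on chain A = 19
EF(A4) = ES + duration = 19 + 7 = 26
Successor of A4 is M. ES(M) = max(sum(A), sum(B)) = max(26, 16) = 26
Free float = ES(successor) - EF(current) = 26 - 26 = 0

0


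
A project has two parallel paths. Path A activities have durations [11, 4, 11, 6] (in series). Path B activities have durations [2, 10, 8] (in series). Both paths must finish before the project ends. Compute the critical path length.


Path A total = 11 + 4 + 11 + 6 = 32
Path B total = 2 + 10 + 8 = 20
Critical path = longest path = max(32, 20) = 32

32


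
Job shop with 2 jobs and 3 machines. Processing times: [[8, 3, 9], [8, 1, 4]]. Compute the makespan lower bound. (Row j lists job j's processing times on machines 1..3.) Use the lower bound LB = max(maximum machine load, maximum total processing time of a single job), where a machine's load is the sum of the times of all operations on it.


Machine loads:
  Machine 1: 8 + 8 = 16
  Machine 2: 3 + 1 = 4
  Machine 3: 9 + 4 = 13
Max machine load = 16
Job totals:
  Job 1: 20
  Job 2: 13
Max job total = 20
Lower bound = max(16, 20) = 20

20


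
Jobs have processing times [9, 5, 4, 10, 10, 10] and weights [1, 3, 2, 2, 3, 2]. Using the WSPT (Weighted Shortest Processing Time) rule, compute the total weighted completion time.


Compute p/w ratios and sort ascending (WSPT): [(5, 3), (4, 2), (10, 3), (10, 2), (10, 2), (9, 1)]
Compute weighted completion times:
  Job (p=5,w=3): C=5, w*C=3*5=15
  Job (p=4,w=2): C=9, w*C=2*9=18
  Job (p=10,w=3): C=19, w*C=3*19=57
  Job (p=10,w=2): C=29, w*C=2*29=58
  Job (p=10,w=2): C=39, w*C=2*39=78
  Job (p=9,w=1): C=48, w*C=1*48=48
Total weighted completion time = 274

274


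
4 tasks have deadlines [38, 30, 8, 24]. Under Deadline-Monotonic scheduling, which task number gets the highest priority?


Sort tasks by relative deadline (ascending):
  Task 3: deadline = 8
  Task 4: deadline = 24
  Task 2: deadline = 30
  Task 1: deadline = 38
Priority order (highest first): [3, 4, 2, 1]
Highest priority task = 3

3


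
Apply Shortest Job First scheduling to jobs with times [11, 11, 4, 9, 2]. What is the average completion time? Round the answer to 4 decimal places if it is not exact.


SJF order (ascending): [2, 4, 9, 11, 11]
Completion times:
  Job 1: burst=2, C=2
  Job 2: burst=4, C=6
  Job 3: burst=9, C=15
  Job 4: burst=11, C=26
  Job 5: burst=11, C=37
Average completion = 86/5 = 17.2

17.2


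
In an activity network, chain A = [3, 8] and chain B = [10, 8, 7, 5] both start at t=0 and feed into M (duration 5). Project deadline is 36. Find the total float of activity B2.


Forward pass: ES(B2) = sum of predecessors on chain B = 10
EF = ES + duration = 10 + 8 = 18
Backward pass: LF(M) = deadline = 36; LS(M) = 36 - 5 = 31
LF(B2) = LS(M) - sum(successors on chain B) = 31 - 12 = 19
LS = LF - duration = 19 - 8 = 11
Total float = LS - ES = 11 - 10 = 1

1


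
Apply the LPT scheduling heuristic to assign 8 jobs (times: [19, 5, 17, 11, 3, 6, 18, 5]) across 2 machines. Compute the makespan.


Sort jobs in decreasing order (LPT): [19, 18, 17, 11, 6, 5, 5, 3]
Assign each job to the least loaded machine:
  Machine 1: jobs [19, 11, 6, 5], load = 41
  Machine 2: jobs [18, 17, 5, 3], load = 43
Makespan = max load = 43

43


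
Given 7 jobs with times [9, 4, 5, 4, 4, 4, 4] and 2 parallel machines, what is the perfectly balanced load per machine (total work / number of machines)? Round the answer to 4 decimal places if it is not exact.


Total processing time = 9 + 4 + 5 + 4 + 4 + 4 + 4 = 34
Number of machines = 2
Ideal balanced load = 34 / 2 = 17.0

17.0


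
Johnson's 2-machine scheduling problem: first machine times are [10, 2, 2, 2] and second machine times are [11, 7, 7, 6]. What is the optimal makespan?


Apply Johnson's rule:
  Group 1 (a <= b): [(2, 2, 7), (3, 2, 7), (4, 2, 6), (1, 10, 11)]
  Group 2 (a > b): []
Optimal job order: [2, 3, 4, 1]
Schedule:
  Job 2: M1 done at 2, M2 done at 9
  Job 3: M1 done at 4, M2 done at 16
  Job 4: M1 done at 6, M2 done at 22
  Job 1: M1 done at 16, M2 done at 33
Makespan = 33

33


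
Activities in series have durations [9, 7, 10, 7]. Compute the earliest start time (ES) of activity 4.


Activity 4 starts after activities 1 through 3 complete.
Predecessor durations: [9, 7, 10]
ES = 9 + 7 + 10 = 26

26


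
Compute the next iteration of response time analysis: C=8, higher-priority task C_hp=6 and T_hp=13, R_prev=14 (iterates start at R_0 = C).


R_next = C + ceil(R_prev / T_hp) * C_hp
ceil(14 / 13) = ceil(1.0769) = 2
Interference = 2 * 6 = 12
R_next = 8 + 12 = 20

20


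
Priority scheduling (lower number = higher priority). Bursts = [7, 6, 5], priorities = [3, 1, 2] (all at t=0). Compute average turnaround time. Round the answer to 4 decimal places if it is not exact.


Sort by priority (ascending = highest first):
Order: [(1, 6), (2, 5), (3, 7)]
Completion times:
  Priority 1, burst=6, C=6
  Priority 2, burst=5, C=11
  Priority 3, burst=7, C=18
Average turnaround = 35/3 = 11.6667

11.6667


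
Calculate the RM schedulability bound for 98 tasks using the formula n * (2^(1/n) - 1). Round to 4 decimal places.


Compute 2^(1/98) = 1.0070980027
Subtract 1: 1.0070980027 - 1 = 0.0070980027
Multiply by n: 98 * 0.0070980027 = 0.6956042646
Round to 4 dp: 0.6956

0.6956


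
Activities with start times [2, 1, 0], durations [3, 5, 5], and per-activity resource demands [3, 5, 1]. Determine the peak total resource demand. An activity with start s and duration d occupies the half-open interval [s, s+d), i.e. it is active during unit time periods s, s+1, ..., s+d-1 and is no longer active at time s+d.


Each activity i is active on [start_i, start_i + duration_i).
Compute total resource usage per time slot:
  t=0: active resources = [1], total = 1
  t=1: active resources = [5, 1], total = 6
  t=2: active resources = [3, 5, 1], total = 9
  t=3: active resources = [3, 5, 1], total = 9
  t=4: active resources = [3, 5, 1], total = 9
  t=5: active resources = [5], total = 5
Peak resource demand = 9

9


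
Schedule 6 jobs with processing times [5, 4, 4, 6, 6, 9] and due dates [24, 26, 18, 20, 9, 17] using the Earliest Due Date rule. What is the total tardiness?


Sort by due date (EDD order): [(6, 9), (9, 17), (4, 18), (6, 20), (5, 24), (4, 26)]
Compute completion times and tardiness:
  Job 1: p=6, d=9, C=6, tardiness=max(0,6-9)=0
  Job 2: p=9, d=17, C=15, tardiness=max(0,15-17)=0
  Job 3: p=4, d=18, C=19, tardiness=max(0,19-18)=1
  Job 4: p=6, d=20, C=25, tardiness=max(0,25-20)=5
  Job 5: p=5, d=24, C=30, tardiness=max(0,30-24)=6
  Job 6: p=4, d=26, C=34, tardiness=max(0,34-26)=8
Total tardiness = 20

20


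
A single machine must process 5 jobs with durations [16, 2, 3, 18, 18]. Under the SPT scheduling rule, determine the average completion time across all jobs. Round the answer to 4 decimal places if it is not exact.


Sort jobs by processing time (SPT order): [2, 3, 16, 18, 18]
Compute completion times sequentially:
  Job 1: processing = 2, completes at 2
  Job 2: processing = 3, completes at 5
  Job 3: processing = 16, completes at 21
  Job 4: processing = 18, completes at 39
  Job 5: processing = 18, completes at 57
Sum of completion times = 124
Average completion time = 124/5 = 24.8

24.8


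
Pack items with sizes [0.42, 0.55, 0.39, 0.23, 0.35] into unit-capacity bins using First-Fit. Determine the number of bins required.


Place items sequentially using First-Fit:
  Item 0.42 -> new Bin 1
  Item 0.55 -> Bin 1 (now 0.97)
  Item 0.39 -> new Bin 2
  Item 0.23 -> Bin 2 (now 0.62)
  Item 0.35 -> Bin 2 (now 0.97)
Total bins used = 2

2


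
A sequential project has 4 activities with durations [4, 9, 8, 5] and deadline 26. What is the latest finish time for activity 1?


LF(activity 1) = deadline - sum of successor durations
Successors: activities 2 through 4 with durations [9, 8, 5]
Sum of successor durations = 22
LF = 26 - 22 = 4

4


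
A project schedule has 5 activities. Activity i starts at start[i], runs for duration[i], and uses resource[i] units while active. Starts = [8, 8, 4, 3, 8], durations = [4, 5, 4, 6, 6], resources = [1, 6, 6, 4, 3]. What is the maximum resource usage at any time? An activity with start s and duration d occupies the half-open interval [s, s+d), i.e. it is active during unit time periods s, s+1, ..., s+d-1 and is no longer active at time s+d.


Each activity i is active on [start_i, start_i + duration_i).
Compute total resource usage per time slot:
  t=0: active resources = [], total = 0
  t=1: active resources = [], total = 0
  t=2: active resources = [], total = 0
  t=3: active resources = [4], total = 4
  t=4: active resources = [6, 4], total = 10
  t=5: active resources = [6, 4], total = 10
  t=6: active resources = [6, 4], total = 10
  t=7: active resources = [6, 4], total = 10
  t=8: active resources = [1, 6, 4, 3], total = 14
  t=9: active resources = [1, 6, 3], total = 10
  t=10: active resources = [1, 6, 3], total = 10
  t=11: active resources = [1, 6, 3], total = 10
  t=12: active resources = [6, 3], total = 9
  t=13: active resources = [3], total = 3
Peak resource demand = 14

14


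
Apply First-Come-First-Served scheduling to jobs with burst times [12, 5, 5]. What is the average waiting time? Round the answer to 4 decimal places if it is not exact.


FCFS order (as given): [12, 5, 5]
Waiting times:
  Job 1: wait = 0
  Job 2: wait = 12
  Job 3: wait = 17
Sum of waiting times = 29
Average waiting time = 29/3 = 9.6667

9.6667


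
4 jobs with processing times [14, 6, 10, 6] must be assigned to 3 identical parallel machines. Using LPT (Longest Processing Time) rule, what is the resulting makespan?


Sort jobs in decreasing order (LPT): [14, 10, 6, 6]
Assign each job to the least loaded machine:
  Machine 1: jobs [14], load = 14
  Machine 2: jobs [10], load = 10
  Machine 3: jobs [6, 6], load = 12
Makespan = max load = 14

14


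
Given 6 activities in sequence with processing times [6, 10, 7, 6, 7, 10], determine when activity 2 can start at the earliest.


Activity 2 starts after activities 1 through 1 complete.
Predecessor durations: [6]
ES = 6 = 6

6


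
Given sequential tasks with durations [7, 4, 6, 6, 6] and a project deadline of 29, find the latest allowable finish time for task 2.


LF(activity 2) = deadline - sum of successor durations
Successors: activities 3 through 5 with durations [6, 6, 6]
Sum of successor durations = 18
LF = 29 - 18 = 11

11


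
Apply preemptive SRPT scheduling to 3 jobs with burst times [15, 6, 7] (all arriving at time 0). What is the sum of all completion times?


Since all jobs arrive at t=0, SRPT equals SPT ordering.
SPT order: [6, 7, 15]
Completion times:
  Job 1: p=6, C=6
  Job 2: p=7, C=13
  Job 3: p=15, C=28
Total completion time = 6 + 13 + 28 = 47

47


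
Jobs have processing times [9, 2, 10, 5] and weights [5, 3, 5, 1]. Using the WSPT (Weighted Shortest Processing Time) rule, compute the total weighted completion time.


Compute p/w ratios and sort ascending (WSPT): [(2, 3), (9, 5), (10, 5), (5, 1)]
Compute weighted completion times:
  Job (p=2,w=3): C=2, w*C=3*2=6
  Job (p=9,w=5): C=11, w*C=5*11=55
  Job (p=10,w=5): C=21, w*C=5*21=105
  Job (p=5,w=1): C=26, w*C=1*26=26
Total weighted completion time = 192

192


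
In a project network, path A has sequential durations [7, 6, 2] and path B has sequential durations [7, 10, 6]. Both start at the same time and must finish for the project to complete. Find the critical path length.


Path A total = 7 + 6 + 2 = 15
Path B total = 7 + 10 + 6 = 23
Critical path = longest path = max(15, 23) = 23

23


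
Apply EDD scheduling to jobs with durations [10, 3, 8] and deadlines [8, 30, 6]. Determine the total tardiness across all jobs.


Sort by due date (EDD order): [(8, 6), (10, 8), (3, 30)]
Compute completion times and tardiness:
  Job 1: p=8, d=6, C=8, tardiness=max(0,8-6)=2
  Job 2: p=10, d=8, C=18, tardiness=max(0,18-8)=10
  Job 3: p=3, d=30, C=21, tardiness=max(0,21-30)=0
Total tardiness = 12

12


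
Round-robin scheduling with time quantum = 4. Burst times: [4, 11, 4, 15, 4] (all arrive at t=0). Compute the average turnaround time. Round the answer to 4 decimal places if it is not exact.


Time quantum = 4
Execution trace:
  J1 runs 4 units, time = 4
  J2 runs 4 units, time = 8
  J3 runs 4 units, time = 12
  J4 runs 4 units, time = 16
  J5 runs 4 units, time = 20
  J2 runs 4 units, time = 24
  J4 runs 4 units, time = 28
  J2 runs 3 units, time = 31
  J4 runs 4 units, time = 35
  J4 runs 3 units, time = 38
Finish times: [4, 31, 12, 38, 20]
Average turnaround = 105/5 = 21.0

21.0


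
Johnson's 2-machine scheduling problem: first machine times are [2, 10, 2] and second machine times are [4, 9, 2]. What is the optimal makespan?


Apply Johnson's rule:
  Group 1 (a <= b): [(1, 2, 4), (3, 2, 2)]
  Group 2 (a > b): [(2, 10, 9)]
Optimal job order: [1, 3, 2]
Schedule:
  Job 1: M1 done at 2, M2 done at 6
  Job 3: M1 done at 4, M2 done at 8
  Job 2: M1 done at 14, M2 done at 23
Makespan = 23

23


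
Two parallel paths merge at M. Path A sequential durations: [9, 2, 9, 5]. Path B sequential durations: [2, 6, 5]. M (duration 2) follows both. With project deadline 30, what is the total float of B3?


Forward pass: ES(B3) = sum of predecessors on chain B = 8
EF = ES + duration = 8 + 5 = 13
Backward pass: LF(M) = deadline = 30; LS(M) = 30 - 2 = 28
LF(B3) = LS(M) - sum(successors on chain B) = 28 - 0 = 28
LS = LF - duration = 28 - 5 = 23
Total float = LS - ES = 23 - 8 = 15

15


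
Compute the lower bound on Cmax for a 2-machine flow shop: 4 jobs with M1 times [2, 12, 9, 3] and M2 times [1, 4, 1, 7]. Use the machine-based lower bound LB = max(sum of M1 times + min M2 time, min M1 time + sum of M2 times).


LB1 = sum(M1 times) + min(M2 times) = 26 + 1 = 27
LB2 = min(M1 times) + sum(M2 times) = 2 + 13 = 15
Lower bound = max(LB1, LB2) = max(27, 15) = 27

27


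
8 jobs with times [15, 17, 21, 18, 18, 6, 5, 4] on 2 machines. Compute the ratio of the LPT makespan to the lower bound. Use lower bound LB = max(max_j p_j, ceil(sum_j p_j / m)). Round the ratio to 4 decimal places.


LPT order: [21, 18, 18, 17, 15, 6, 5, 4]
Machine loads after assignment: [53, 51]
LPT makespan = 53
Lower bound = max(max_job, ceil(total/2)) = max(21, 52) = 52
Ratio = 53 / 52 = 1.0192

1.0192


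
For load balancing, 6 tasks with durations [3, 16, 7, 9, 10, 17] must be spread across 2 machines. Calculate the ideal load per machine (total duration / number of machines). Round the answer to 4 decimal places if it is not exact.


Total processing time = 3 + 16 + 7 + 9 + 10 + 17 = 62
Number of machines = 2
Ideal balanced load = 62 / 2 = 31.0

31.0
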